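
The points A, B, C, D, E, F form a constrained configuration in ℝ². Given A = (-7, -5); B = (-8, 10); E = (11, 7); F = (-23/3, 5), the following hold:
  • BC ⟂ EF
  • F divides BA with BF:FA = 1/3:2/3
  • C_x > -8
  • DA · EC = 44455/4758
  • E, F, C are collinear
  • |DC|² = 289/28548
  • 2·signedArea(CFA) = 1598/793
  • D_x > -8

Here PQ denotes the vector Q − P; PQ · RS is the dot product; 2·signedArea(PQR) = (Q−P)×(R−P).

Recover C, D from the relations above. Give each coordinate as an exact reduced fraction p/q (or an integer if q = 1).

C = (-5921/793, 3982/793)
D = (-18001/2379, 7947/1586)

1. C_x = -5921/793  [E, F, C are collinear ∩ BC ⟂ EF]
2. C_y = 3982/793  [E, F, C are collinear ∩ BC ⟂ EF]
   → C = (-5921/793, 3982/793)
3. D_x = -18001/2379  [line 14644/793·x + 1569/793·y + 617663/4758 = 0 ∩ |DC|² = 289/28548]
4. D_y = 7947/1586  [line 14644/793·x + 1569/793·y + 617663/4758 = 0 ∩ |DC|² = 289/28548]
   → D = (-18001/2379, 7947/1586)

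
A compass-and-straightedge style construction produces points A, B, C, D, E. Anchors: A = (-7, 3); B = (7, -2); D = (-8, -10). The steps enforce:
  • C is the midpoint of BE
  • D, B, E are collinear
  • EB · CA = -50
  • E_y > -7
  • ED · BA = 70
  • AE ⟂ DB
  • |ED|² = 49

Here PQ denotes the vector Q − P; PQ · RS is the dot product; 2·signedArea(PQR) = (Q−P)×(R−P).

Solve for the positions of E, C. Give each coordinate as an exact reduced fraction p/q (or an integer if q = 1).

C = (44/17, -74/17)
E = (-31/17, -114/17)

1. E_x = -31/17  [D, B, E are collinear ∩ AE ⟂ DB]
2. E_y = -114/17  [D, B, E are collinear ∩ AE ⟂ DB]
   → E = (-31/17, -114/17)
3. C_x = 44/17  [C is the midpoint of BE]
4. C_y = -74/17  [C is the midpoint of BE]
   → C = (44/17, -74/17)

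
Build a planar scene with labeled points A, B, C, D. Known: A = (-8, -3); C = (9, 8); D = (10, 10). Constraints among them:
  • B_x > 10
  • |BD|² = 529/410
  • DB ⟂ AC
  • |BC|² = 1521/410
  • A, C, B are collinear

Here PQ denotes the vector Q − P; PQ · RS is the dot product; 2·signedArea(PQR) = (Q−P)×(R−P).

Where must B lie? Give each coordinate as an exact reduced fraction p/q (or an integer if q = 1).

B = (4353/410, 3709/410)

1. B_x = 4353/410  [A, C, B are collinear ∩ DB ⟂ AC]
2. B_y = 3709/410  [A, C, B are collinear ∩ DB ⟂ AC]
   → B = (4353/410, 3709/410)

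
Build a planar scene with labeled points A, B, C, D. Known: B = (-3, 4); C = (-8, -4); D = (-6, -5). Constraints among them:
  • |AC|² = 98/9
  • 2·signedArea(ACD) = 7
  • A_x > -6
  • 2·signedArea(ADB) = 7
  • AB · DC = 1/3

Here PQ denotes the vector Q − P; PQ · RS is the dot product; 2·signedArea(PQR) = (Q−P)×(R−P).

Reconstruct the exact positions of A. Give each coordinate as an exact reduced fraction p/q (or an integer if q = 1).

1. A_x = -17/3  [2·signedArea(ADB) = 7 ∩ 2·signedArea(ACD) = 7]
2. A_y = -5/3  [2·signedArea(ADB) = 7 ∩ 2·signedArea(ACD) = 7]
   → A = (-17/3, -5/3)

A = (-17/3, -5/3)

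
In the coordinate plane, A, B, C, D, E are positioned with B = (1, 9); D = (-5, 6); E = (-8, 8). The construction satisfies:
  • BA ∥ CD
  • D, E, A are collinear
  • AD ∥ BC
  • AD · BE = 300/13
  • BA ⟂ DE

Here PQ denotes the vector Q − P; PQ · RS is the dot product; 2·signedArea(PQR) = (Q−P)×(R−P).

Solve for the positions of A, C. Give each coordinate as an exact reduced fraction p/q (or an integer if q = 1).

A = (-29/13, 54/13)
C = (-23/13, 141/13)

1. A_x = -29/13  [D, E, A are collinear ∩ BA ⟂ DE]
2. A_y = 54/13  [D, E, A are collinear ∩ BA ⟂ DE]
   → A = (-29/13, 54/13)
3. C_x = -23/13  [BA ∥ CD ∩ AD ∥ BC]
4. C_y = 141/13  [BA ∥ CD ∩ AD ∥ BC]
   → C = (-23/13, 141/13)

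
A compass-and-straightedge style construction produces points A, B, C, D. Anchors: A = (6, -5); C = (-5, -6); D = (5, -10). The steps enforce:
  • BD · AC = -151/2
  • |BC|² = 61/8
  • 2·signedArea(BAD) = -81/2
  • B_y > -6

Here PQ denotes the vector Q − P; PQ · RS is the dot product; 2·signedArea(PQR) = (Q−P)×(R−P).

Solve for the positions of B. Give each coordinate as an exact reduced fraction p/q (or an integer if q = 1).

B = (-9/4, -23/4)

1. B_x = -9/4  [2·signedArea(BAD) = -81/2 ∩ BD · AC = -151/2]
2. B_y = -23/4  [2·signedArea(BAD) = -81/2 ∩ BD · AC = -151/2]
   → B = (-9/4, -23/4)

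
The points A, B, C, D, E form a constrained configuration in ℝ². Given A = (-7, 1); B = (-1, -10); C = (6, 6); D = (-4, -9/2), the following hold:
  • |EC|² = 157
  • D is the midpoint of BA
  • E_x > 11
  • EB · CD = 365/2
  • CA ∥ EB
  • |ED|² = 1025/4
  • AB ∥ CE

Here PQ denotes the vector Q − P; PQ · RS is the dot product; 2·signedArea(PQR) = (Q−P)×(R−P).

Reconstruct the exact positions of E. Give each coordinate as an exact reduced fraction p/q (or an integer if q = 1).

E = (12, -5)

1. E_x = 12  [CA ∥ EB ∩ AB ∥ CE]
2. E_y = -5  [CA ∥ EB ∩ AB ∥ CE]
   → E = (12, -5)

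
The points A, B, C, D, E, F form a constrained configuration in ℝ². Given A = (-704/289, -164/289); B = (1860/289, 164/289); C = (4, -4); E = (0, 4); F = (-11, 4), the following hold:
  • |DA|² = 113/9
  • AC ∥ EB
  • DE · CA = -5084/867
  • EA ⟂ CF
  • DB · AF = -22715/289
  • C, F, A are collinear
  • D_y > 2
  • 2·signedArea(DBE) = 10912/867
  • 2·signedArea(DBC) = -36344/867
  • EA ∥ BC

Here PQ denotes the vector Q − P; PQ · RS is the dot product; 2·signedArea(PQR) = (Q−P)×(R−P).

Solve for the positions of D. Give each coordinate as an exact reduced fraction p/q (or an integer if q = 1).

1. D_x = -1319/867  [DB · AF = -22715/289 ∩ 2·signedArea(DBE) = 10912/867]
2. D_y = 2476/867  [DB · AF = -22715/289 ∩ 2·signedArea(DBE) = 10912/867]
   → D = (-1319/867, 2476/867)

D = (-1319/867, 2476/867)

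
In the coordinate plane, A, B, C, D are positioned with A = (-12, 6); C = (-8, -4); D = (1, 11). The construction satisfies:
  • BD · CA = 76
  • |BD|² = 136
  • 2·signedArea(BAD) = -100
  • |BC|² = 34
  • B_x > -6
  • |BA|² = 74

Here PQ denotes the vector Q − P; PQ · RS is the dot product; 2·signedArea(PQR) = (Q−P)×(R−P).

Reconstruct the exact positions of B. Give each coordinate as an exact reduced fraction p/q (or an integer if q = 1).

B = (-5, 1)

1. B_x = -5  [2·signedArea(BAD) = -100 ∩ BD · CA = 76]
2. B_y = 1  [2·signedArea(BAD) = -100 ∩ BD · CA = 76]
   → B = (-5, 1)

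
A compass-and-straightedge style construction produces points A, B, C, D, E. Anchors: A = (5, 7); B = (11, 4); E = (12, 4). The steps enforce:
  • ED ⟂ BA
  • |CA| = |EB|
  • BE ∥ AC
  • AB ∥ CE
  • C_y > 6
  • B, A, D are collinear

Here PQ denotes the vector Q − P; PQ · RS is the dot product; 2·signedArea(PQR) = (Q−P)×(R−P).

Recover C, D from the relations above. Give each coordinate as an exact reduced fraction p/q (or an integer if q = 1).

1. C_x = 6  [AB ∥ CE ∩ BE ∥ AC]
2. C_y = 7  [AB ∥ CE ∩ BE ∥ AC]
   → C = (6, 7)
3. D_x = 59/5  [B, A, D are collinear ∩ ED ⟂ BA]
4. D_y = 18/5  [B, A, D are collinear ∩ ED ⟂ BA]
   → D = (59/5, 18/5)

C = (6, 7)
D = (59/5, 18/5)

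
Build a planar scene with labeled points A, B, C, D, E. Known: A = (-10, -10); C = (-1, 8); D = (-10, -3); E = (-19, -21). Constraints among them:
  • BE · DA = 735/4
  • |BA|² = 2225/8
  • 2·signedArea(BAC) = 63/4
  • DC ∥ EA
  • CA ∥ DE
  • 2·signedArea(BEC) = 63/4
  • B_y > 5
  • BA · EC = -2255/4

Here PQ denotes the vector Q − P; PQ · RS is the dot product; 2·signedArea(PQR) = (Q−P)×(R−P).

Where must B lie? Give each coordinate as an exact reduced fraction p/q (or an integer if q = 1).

B = (-13/4, 21/4)

1. B_x = -13/4  [2·signedArea(BAC) = 63/4 ∩ BE · DA = 735/4]
2. B_y = 21/4  [2·signedArea(BAC) = 63/4 ∩ BE · DA = 735/4]
   → B = (-13/4, 21/4)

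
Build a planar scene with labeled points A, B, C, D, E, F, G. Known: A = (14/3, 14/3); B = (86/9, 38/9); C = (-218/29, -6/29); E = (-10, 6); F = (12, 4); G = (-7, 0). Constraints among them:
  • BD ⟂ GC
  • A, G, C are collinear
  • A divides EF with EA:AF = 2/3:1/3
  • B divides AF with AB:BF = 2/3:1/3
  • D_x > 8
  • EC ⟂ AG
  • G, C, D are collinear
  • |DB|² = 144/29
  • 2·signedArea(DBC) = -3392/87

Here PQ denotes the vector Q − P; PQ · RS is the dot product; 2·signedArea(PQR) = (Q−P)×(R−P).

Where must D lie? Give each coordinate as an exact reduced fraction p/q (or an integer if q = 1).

D = (2278/261, 1642/261)

1. D_x = 2278/261  [G, C, D are collinear ∩ BD ⟂ GC]
2. D_y = 1642/261  [G, C, D are collinear ∩ BD ⟂ GC]
   → D = (2278/261, 1642/261)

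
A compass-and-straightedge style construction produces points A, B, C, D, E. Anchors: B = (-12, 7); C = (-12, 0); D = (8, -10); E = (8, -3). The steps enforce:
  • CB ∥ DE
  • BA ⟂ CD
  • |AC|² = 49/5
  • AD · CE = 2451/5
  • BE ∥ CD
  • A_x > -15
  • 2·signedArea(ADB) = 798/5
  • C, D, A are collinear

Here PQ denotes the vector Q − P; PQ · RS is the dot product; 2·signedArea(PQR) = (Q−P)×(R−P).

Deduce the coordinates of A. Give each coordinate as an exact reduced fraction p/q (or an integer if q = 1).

1. A_x = -74/5  [C, D, A are collinear ∩ BA ⟂ CD]
2. A_y = 7/5  [C, D, A are collinear ∩ BA ⟂ CD]
   → A = (-74/5, 7/5)

A = (-74/5, 7/5)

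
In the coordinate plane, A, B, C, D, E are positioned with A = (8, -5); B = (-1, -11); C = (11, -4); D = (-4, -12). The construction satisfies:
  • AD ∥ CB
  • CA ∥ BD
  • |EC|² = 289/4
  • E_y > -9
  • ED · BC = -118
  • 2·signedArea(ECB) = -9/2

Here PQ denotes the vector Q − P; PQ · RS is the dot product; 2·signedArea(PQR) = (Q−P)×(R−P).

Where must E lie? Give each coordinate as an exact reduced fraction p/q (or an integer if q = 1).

E = (7/2, -8)

1. E_x = 7/2  [2·signedArea(ECB) = -9/2 ∩ ED · BC = -118]
2. E_y = -8  [2·signedArea(ECB) = -9/2 ∩ ED · BC = -118]
   → E = (7/2, -8)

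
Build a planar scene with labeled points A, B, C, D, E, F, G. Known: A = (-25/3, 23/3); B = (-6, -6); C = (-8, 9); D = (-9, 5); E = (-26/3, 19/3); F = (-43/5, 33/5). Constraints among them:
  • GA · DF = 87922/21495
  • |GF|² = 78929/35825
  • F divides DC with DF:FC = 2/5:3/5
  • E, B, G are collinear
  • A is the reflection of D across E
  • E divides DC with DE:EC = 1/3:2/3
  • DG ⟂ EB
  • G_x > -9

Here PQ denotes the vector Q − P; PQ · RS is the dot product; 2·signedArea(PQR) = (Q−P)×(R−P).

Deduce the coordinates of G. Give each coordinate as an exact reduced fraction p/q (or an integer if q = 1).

1. G_x = -12046/1433  [E, B, G are collinear ∩ DG ⟂ EB]
2. G_y = 7349/1433  [E, B, G are collinear ∩ DG ⟂ EB]
   → G = (-12046/1433, 7349/1433)

G = (-12046/1433, 7349/1433)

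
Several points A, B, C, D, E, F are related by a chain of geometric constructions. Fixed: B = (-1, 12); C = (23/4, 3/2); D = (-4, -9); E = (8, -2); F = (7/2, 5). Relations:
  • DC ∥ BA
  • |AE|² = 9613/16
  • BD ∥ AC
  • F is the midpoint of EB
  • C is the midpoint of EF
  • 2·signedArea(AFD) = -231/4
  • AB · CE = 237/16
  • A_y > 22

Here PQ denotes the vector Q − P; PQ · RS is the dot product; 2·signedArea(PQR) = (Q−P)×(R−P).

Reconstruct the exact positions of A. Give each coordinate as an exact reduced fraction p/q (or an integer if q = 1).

A = (35/4, 45/2)

1. A_x = 35/4  [BD ∥ AC ∩ DC ∥ BA]
2. A_y = 45/2  [BD ∥ AC ∩ DC ∥ BA]
   → A = (35/4, 45/2)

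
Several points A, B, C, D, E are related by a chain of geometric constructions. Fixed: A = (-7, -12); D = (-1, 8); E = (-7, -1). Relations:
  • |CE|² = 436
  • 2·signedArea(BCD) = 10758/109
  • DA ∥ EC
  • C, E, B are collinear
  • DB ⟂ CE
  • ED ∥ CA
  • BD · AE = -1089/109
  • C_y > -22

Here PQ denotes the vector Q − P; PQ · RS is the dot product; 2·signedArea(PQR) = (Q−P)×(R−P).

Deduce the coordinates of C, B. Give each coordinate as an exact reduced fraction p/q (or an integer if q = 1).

B = (-439/109, 971/109)
C = (-13, -21)

1. C_x = -13  [ED ∥ CA ∩ DA ∥ EC]
2. C_y = -21  [ED ∥ CA ∩ DA ∥ EC]
   → C = (-13, -21)
3. B_x = -439/109  [C, E, B are collinear ∩ DB ⟂ CE]
4. B_y = 971/109  [C, E, B are collinear ∩ DB ⟂ CE]
   → B = (-439/109, 971/109)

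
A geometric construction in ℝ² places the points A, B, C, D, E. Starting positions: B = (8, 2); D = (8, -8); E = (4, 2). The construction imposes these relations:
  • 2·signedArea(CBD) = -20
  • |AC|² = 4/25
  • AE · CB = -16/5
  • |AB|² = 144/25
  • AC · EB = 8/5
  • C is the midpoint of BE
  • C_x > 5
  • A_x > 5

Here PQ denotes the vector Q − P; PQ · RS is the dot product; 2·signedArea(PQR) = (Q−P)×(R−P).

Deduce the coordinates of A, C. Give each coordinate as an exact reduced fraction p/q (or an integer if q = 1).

1. C_x = 6  [C is the midpoint of BE]
2. C_y = 2  [C is the midpoint of BE]
   → C = (6, 2)
3. A_x = 28/5  [AE · CB = -16/5]
4. A_y = 2  [|AB|² = 144/25]
   → A = (28/5, 2)

A = (28/5, 2)
C = (6, 2)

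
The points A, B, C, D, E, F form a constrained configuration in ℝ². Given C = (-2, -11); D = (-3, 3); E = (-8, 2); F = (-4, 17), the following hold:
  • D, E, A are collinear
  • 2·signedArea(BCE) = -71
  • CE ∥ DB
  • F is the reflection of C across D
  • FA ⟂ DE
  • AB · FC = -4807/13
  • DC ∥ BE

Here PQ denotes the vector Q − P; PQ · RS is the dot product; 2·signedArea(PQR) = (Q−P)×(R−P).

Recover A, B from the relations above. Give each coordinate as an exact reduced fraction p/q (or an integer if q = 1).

A = (-33/26, 87/26)
B = (-9, 16)

1. A_x = -33/26  [D, E, A are collinear ∩ FA ⟂ DE]
2. A_y = 87/26  [D, E, A are collinear ∩ FA ⟂ DE]
   → A = (-33/26, 87/26)
3. B_x = -9  [DC ∥ BE ∩ CE ∥ DB]
4. B_y = 16  [DC ∥ BE ∩ CE ∥ DB]
   → B = (-9, 16)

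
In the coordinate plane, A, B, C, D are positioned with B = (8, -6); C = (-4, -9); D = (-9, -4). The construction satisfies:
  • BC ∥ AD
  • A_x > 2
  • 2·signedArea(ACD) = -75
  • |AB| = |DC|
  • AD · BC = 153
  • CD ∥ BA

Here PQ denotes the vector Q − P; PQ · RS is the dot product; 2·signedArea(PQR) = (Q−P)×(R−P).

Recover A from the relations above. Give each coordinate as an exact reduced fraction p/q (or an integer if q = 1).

A = (3, -1)

1. A_x = 3  [BC ∥ AD ∩ CD ∥ BA]
2. A_y = -1  [BC ∥ AD ∩ CD ∥ BA]
   → A = (3, -1)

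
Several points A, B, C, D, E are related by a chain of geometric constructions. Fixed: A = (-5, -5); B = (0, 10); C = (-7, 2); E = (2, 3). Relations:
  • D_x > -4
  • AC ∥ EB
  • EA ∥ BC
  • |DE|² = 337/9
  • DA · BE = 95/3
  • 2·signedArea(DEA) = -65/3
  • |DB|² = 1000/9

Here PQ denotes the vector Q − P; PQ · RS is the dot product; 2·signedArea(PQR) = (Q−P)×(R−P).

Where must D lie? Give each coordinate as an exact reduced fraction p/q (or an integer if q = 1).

1. D_x = -10/3  [2·signedArea(DEA) = -65/3 ∩ DA · BE = 95/3]
2. D_y = 0  [2·signedArea(DEA) = -65/3 ∩ DA · BE = 95/3]
   → D = (-10/3, 0)

D = (-10/3, 0)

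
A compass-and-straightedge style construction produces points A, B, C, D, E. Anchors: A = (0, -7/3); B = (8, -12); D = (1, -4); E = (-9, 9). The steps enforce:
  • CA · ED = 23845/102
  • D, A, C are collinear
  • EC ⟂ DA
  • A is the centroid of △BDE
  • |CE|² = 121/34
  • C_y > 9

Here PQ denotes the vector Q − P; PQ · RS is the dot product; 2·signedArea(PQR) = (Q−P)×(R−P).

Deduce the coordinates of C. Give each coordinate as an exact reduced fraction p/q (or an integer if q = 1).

C = (-251/34, 339/34)

1. C_x = -251/34  [D, A, C are collinear ∩ EC ⟂ DA]
2. C_y = 339/34  [D, A, C are collinear ∩ EC ⟂ DA]
   → C = (-251/34, 339/34)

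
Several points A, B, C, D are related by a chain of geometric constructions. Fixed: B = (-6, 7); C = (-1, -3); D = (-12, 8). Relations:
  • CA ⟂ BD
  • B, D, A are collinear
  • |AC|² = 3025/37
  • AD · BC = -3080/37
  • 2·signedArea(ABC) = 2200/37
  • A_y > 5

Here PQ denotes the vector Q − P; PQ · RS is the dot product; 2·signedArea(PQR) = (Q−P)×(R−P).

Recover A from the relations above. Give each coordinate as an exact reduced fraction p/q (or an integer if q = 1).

A = (18/37, 219/37)

1. A_x = 18/37  [B, D, A are collinear ∩ CA ⟂ BD]
2. A_y = 219/37  [B, D, A are collinear ∩ CA ⟂ BD]
   → A = (18/37, 219/37)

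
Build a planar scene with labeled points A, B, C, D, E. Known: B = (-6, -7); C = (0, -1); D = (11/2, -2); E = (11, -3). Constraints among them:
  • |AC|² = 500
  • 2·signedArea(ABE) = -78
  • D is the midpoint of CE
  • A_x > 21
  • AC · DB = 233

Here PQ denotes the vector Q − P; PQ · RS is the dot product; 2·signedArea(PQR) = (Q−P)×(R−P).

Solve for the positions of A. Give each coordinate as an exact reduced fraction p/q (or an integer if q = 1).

A = (22, -5)

1. A_x = 22  [2·signedArea(ABE) = -78 ∩ AC · DB = 233]
2. A_y = -5  [2·signedArea(ABE) = -78 ∩ AC · DB = 233]
   → A = (22, -5)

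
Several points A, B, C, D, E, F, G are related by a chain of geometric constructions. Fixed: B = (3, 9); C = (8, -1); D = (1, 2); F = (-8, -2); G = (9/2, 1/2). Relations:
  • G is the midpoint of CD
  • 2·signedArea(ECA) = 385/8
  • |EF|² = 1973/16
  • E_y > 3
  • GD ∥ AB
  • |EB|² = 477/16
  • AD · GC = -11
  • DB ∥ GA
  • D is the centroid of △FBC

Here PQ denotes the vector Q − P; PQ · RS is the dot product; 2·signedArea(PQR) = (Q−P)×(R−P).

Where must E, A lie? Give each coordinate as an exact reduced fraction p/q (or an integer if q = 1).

A = (13/2, 15/2)
E = (3/2, 15/4)

1. A_x = 13/2  [GD ∥ AB ∩ DB ∥ GA]
2. A_y = 15/2  [GD ∥ AB ∩ DB ∥ GA]
   → A = (13/2, 15/2)
3. E_x = 3/2  [line -17/2·x + -3/2·y + 147/8 = 0 ∩ |EF|² = 1973/16]
4. E_y = 15/4  [line -17/2·x + -3/2·y + 147/8 = 0 ∩ |EF|² = 1973/16]
   → E = (3/2, 15/4)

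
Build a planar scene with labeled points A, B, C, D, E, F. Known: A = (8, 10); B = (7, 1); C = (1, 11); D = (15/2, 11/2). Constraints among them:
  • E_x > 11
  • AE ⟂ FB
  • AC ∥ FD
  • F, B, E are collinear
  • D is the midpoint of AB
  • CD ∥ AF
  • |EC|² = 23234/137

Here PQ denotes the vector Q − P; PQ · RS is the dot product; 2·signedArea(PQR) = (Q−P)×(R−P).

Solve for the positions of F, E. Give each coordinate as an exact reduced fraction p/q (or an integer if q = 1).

1. F_x = 29/2  [AC ∥ FD ∩ CD ∥ AF]
2. F_y = 9/2  [AC ∥ FD ∩ CD ∥ AF]
   → F = (29/2, 9/2)
3. E_x = 1544/137  [F, B, E are collinear ∩ AE ⟂ FB]
4. E_y = 410/137  [F, B, E are collinear ∩ AE ⟂ FB]
   → E = (1544/137, 410/137)

E = (1544/137, 410/137)
F = (29/2, 9/2)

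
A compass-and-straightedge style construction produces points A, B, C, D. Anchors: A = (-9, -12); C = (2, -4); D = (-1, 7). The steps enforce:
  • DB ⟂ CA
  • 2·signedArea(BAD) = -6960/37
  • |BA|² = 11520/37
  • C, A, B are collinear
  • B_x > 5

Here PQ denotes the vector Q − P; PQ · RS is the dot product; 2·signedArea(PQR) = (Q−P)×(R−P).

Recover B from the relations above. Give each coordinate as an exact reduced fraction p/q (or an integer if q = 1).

1. B_x = 195/37  [C, A, B are collinear ∩ DB ⟂ CA]
2. B_y = -60/37  [C, A, B are collinear ∩ DB ⟂ CA]
   → B = (195/37, -60/37)

B = (195/37, -60/37)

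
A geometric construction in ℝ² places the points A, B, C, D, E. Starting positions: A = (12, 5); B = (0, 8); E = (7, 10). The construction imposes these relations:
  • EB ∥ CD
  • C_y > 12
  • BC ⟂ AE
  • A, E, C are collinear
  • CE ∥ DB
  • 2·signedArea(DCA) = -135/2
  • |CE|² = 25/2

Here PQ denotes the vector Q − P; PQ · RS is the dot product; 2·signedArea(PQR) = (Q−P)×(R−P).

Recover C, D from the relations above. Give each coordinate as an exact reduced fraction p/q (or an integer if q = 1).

1. C_x = 9/2  [A, E, C are collinear ∩ BC ⟂ AE]
2. C_y = 25/2  [A, E, C are collinear ∩ BC ⟂ AE]
   → C = (9/2, 25/2)
3. D_x = -5/2  [CE ∥ DB ∩ EB ∥ CD]
4. D_y = 21/2  [CE ∥ DB ∩ EB ∥ CD]
   → D = (-5/2, 21/2)

C = (9/2, 25/2)
D = (-5/2, 21/2)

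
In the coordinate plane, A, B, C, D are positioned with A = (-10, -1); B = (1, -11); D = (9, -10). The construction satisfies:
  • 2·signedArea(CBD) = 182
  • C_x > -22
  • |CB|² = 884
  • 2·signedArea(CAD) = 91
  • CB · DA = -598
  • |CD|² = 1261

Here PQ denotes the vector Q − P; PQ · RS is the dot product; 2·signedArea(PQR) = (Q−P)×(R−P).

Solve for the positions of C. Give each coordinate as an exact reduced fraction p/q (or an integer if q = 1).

1. C_x = -21  [2·signedArea(CBD) = 182 ∩ CB · DA = -598]
2. C_y = 9  [2·signedArea(CBD) = 182 ∩ CB · DA = -598]
   → C = (-21, 9)

C = (-21, 9)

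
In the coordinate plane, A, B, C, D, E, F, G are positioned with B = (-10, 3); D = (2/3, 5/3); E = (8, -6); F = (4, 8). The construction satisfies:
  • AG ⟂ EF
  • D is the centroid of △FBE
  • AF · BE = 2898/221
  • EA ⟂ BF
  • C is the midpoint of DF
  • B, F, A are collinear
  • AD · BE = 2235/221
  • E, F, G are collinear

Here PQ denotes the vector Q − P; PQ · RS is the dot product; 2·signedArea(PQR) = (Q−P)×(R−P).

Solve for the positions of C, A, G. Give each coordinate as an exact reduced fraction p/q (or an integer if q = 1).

1. C_x = 7/3  [C is the midpoint of DF]
2. C_y = 29/6  [C is the midpoint of DF]
   → C = (7/3, 29/6)
3. A_x = 688/221  [B, F, A are collinear ∩ EA ⟂ BF]
4. A_y = 1698/221  [B, F, A are collinear ∩ EA ⟂ BF]
   → A = (688/221, 1698/221)
5. G_x = 47048/11713  [E, F, G are collinear ∩ AG ⟂ EF]
6. G_y = 93018/11713  [E, F, G are collinear ∩ AG ⟂ EF]
   → G = (47048/11713, 93018/11713)

A = (688/221, 1698/221)
C = (7/3, 29/6)
G = (47048/11713, 93018/11713)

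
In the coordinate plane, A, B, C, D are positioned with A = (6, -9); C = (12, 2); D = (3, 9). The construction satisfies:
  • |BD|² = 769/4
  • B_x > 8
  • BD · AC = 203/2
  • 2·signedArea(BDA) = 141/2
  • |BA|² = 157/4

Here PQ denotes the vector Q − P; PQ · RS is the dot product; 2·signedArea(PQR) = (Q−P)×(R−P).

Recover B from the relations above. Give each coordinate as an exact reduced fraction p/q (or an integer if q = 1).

B = (9, -7/2)

1. B_x = 9  [BD · AC = 203/2 ∩ 2·signedArea(BDA) = 141/2]
2. B_y = -7/2  [BD · AC = 203/2 ∩ 2·signedArea(BDA) = 141/2]
   → B = (9, -7/2)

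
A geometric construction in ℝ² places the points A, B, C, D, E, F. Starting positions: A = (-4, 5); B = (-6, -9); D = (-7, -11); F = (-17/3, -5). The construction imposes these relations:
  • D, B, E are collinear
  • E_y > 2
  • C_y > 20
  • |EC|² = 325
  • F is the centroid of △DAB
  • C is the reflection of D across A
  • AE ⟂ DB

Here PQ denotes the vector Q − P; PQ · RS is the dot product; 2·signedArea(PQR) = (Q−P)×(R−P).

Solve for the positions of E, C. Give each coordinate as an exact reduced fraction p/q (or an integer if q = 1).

C = (-1, 21)
E = (0, 3)

1. E_x = 0  [D, B, E are collinear ∩ AE ⟂ DB]
2. E_y = 3  [D, B, E are collinear ∩ AE ⟂ DB]
   → E = (0, 3)
3. C_x = -1  [C is the reflection of D across A]
4. C_y = 21  [C is the reflection of D across A]
   → C = (-1, 21)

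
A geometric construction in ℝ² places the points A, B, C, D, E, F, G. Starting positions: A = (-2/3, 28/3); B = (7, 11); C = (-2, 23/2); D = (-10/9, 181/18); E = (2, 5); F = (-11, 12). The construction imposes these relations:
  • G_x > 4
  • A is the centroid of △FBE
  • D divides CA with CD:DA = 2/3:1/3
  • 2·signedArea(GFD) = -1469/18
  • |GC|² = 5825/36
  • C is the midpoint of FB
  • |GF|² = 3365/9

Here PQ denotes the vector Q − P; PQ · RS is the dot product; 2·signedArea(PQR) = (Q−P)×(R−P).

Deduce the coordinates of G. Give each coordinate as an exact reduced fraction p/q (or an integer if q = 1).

G = (14/3, 2/3)

1. G_x = 14/3  [line 35/18·x + 89/9·y + -47/3 = 0 ∩ |GC|² = 5825/36]
2. G_y = 2/3  [line 35/18·x + 89/9·y + -47/3 = 0 ∩ |GC|² = 5825/36]
   → G = (14/3, 2/3)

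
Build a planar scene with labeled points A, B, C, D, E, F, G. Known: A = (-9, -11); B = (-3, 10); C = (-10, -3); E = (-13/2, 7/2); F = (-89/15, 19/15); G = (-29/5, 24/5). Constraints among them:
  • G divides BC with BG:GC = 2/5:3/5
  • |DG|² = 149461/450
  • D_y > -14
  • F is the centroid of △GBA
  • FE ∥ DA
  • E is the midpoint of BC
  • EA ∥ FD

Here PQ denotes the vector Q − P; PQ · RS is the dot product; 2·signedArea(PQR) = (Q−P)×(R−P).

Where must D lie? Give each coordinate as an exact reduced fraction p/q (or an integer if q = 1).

1. D_x = -253/30  [FE ∥ DA ∩ EA ∥ FD]
2. D_y = -397/30  [FE ∥ DA ∩ EA ∥ FD]
   → D = (-253/30, -397/30)

D = (-253/30, -397/30)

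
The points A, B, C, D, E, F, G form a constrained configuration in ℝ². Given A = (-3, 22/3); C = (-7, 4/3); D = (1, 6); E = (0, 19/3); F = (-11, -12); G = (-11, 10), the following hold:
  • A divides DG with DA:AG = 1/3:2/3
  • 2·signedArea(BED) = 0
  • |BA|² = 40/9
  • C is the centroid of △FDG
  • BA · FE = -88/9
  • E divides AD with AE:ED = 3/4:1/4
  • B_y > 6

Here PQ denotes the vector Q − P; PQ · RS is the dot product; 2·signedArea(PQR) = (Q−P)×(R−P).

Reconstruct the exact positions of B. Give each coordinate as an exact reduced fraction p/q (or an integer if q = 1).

1. B_x = -1  [2·signedArea(BED) = 0 ∩ BA · FE = -88/9]
2. B_y = 20/3  [2·signedArea(BED) = 0 ∩ BA · FE = -88/9]
   → B = (-1, 20/3)

B = (-1, 20/3)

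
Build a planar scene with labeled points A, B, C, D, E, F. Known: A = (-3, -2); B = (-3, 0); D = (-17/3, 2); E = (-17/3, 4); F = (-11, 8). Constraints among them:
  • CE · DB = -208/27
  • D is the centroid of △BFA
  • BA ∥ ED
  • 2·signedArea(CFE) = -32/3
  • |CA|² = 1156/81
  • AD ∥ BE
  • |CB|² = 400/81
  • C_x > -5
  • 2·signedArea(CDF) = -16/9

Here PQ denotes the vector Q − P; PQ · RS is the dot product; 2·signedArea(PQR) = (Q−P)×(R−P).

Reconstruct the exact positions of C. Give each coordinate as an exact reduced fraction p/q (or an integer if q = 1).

C = (-43/9, 4/3)

1. C_x = -43/9  [2·signedArea(CDF) = -16/9 ∩ CE · DB = -208/27]
2. C_y = 4/3  [2·signedArea(CDF) = -16/9 ∩ CE · DB = -208/27]
   → C = (-43/9, 4/3)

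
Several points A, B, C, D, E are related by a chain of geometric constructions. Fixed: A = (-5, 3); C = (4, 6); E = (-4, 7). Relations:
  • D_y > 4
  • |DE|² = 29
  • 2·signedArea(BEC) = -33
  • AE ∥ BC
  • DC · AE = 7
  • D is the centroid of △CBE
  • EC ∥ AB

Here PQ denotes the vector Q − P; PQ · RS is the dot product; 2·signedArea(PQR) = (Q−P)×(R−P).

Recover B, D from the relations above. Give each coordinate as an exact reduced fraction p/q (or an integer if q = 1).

B = (3, 2)
D = (1, 5)

1. B_x = 3  [AE ∥ BC ∩ EC ∥ AB]
2. B_y = 2  [AE ∥ BC ∩ EC ∥ AB]
   → B = (3, 2)
3. D_x = 1  [D is the centroid of △CBE]
4. D_y = 5  [D is the centroid of △CBE]
   → D = (1, 5)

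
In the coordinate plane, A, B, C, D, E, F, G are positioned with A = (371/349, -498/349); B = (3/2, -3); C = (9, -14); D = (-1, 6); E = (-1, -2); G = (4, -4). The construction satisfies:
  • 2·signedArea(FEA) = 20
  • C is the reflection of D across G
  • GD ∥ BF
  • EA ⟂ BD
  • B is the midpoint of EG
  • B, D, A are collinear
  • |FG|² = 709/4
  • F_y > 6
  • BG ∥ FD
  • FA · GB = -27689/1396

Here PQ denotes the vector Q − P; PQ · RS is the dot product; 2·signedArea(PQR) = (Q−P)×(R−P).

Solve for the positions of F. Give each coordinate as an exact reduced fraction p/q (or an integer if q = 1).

F = (-7/2, 7)

1. F_x = -7/2  [BG ∥ FD ∩ GD ∥ BF]
2. F_y = 7  [BG ∥ FD ∩ GD ∥ BF]
   → F = (-7/2, 7)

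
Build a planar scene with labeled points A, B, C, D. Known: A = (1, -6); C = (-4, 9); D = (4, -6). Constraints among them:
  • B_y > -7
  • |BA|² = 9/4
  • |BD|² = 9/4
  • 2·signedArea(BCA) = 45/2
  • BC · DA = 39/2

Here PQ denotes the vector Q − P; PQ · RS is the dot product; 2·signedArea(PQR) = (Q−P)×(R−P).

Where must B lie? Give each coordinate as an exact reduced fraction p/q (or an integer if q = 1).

B = (5/2, -6)

1. B_x = 5/2  [BC · DA = 39/2 ∩ 2·signedArea(BCA) = 45/2]
2. B_y = -6  [BC · DA = 39/2 ∩ 2·signedArea(BCA) = 45/2]
   → B = (5/2, -6)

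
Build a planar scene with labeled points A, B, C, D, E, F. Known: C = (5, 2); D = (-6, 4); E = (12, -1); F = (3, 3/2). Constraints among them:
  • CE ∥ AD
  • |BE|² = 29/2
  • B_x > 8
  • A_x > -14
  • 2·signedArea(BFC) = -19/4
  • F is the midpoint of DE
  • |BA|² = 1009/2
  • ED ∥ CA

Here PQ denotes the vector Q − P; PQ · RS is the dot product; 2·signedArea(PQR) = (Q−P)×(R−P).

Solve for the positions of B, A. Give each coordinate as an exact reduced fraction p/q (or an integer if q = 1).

1. A_x = -13  [CE ∥ AD ∩ ED ∥ CA]
2. A_y = 7  [CE ∥ AD ∩ ED ∥ CA]
   → A = (-13, 7)
3. B_x = 17/2  [line -1/2·x + 2·y + 13/4 = 0 ∩ |BA|² = 1009/2]
4. B_y = 1/2  [line -1/2·x + 2·y + 13/4 = 0 ∩ |BA|² = 1009/2]
   → B = (17/2, 1/2)

A = (-13, 7)
B = (17/2, 1/2)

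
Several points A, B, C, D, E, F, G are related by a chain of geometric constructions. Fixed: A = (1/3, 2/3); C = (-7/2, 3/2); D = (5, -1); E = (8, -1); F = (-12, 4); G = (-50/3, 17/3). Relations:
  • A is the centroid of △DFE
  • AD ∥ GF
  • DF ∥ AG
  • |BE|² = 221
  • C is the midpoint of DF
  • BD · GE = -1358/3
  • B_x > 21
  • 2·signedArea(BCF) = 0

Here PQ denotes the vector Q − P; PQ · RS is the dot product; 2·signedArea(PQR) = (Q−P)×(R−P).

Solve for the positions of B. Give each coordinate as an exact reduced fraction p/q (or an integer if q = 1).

1. B_x = 22  [2·signedArea(BCF) = 0 ∩ BD · GE = -1358/3]
2. B_y = -6  [2·signedArea(BCF) = 0 ∩ BD · GE = -1358/3]
   → B = (22, -6)

B = (22, -6)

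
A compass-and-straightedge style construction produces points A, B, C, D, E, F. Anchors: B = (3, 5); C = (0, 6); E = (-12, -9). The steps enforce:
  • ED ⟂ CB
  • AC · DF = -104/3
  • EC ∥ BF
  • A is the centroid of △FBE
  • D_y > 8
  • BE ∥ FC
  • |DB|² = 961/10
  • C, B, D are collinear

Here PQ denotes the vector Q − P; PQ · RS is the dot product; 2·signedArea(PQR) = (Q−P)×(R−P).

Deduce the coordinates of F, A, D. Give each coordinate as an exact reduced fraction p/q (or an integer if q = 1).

1. F_x = 15  [BE ∥ FC ∩ EC ∥ BF]
2. F_y = 20  [BE ∥ FC ∩ EC ∥ BF]
   → F = (15, 20)
3. A_x = 2  [A is the centroid of △FBE]
4. A_y = 16/3  [A is the centroid of △FBE]
   → A = (2, 16/3)
5. D_x = -63/10  [C, B, D are collinear ∩ ED ⟂ CB]
6. D_y = 81/10  [C, B, D are collinear ∩ ED ⟂ CB]
   → D = (-63/10, 81/10)

A = (2, 16/3)
D = (-63/10, 81/10)
F = (15, 20)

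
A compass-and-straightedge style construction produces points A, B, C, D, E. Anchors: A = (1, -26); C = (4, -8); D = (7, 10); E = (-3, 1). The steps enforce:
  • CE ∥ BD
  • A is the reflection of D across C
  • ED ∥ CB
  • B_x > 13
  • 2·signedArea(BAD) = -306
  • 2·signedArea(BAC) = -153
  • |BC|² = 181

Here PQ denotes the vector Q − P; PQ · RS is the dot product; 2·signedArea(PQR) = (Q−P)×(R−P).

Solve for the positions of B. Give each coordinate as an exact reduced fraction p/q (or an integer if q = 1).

1. B_x = 14  [CE ∥ BD ∩ ED ∥ CB]
2. B_y = 1  [CE ∥ BD ∩ ED ∥ CB]
   → B = (14, 1)

B = (14, 1)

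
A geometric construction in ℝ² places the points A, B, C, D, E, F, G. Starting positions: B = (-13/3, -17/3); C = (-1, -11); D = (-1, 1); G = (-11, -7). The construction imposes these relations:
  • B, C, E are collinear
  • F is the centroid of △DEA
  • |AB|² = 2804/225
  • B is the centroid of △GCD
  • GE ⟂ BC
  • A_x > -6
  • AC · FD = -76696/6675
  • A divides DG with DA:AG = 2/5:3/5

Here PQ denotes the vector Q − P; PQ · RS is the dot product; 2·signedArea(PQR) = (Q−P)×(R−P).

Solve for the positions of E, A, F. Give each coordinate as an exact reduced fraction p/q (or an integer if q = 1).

A = (-5, -11/5)
E = (-499/89, -323/89)
F = (-1033/267, -2149/1335)

1. E_x = -499/89  [B, C, E are collinear ∩ GE ⟂ BC]
2. E_y = -323/89  [B, C, E are collinear ∩ GE ⟂ BC]
   → E = (-499/89, -323/89)
3. A_x = -5  [A divides DG with DA:AG = 2/5:3/5]
4. A_y = -11/5  [A divides DG with DA:AG = 2/5:3/5]
   → A = (-5, -11/5)
5. F_x = -1033/267  [F is the centroid of △DEA]
6. F_y = -2149/1335  [F is the centroid of △DEA]
   → F = (-1033/267, -2149/1335)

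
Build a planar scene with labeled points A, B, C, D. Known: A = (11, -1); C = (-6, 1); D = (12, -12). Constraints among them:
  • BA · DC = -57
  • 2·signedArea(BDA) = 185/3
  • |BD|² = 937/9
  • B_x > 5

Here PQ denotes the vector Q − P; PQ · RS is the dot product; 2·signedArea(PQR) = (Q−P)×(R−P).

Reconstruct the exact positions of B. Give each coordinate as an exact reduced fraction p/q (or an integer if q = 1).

1. B_x = 17/3  [2·signedArea(BDA) = 185/3 ∩ BA · DC = -57]
2. B_y = -4  [2·signedArea(BDA) = 185/3 ∩ BA · DC = -57]
   → B = (17/3, -4)

B = (17/3, -4)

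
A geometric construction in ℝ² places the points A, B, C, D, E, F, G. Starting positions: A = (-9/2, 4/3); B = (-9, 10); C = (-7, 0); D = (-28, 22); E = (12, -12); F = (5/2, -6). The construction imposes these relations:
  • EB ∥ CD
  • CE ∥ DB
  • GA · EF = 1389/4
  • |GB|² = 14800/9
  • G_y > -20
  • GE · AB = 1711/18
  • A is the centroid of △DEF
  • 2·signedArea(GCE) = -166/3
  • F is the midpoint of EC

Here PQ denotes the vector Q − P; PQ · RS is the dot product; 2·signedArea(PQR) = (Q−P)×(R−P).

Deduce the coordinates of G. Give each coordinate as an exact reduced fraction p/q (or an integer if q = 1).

G = (19, -58/3)

1. G_x = 19  [GE · AB = 1711/18 ∩ GA · EF = 1389/4]
2. G_y = -58/3  [GE · AB = 1711/18 ∩ GA · EF = 1389/4]
   → G = (19, -58/3)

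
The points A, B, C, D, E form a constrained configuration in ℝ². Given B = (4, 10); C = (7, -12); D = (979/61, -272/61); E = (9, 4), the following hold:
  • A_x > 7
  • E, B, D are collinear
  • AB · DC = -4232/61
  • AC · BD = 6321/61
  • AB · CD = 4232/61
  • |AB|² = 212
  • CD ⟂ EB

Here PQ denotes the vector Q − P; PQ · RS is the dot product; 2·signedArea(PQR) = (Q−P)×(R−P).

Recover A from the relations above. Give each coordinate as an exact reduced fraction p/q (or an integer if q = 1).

A = (8, -4)

1. A_x = 8  [AB · CD = 4232/61 ∩ AC · BD = 6321/61]
2. A_y = -4  [AB · CD = 4232/61 ∩ AC · BD = 6321/61]
   → A = (8, -4)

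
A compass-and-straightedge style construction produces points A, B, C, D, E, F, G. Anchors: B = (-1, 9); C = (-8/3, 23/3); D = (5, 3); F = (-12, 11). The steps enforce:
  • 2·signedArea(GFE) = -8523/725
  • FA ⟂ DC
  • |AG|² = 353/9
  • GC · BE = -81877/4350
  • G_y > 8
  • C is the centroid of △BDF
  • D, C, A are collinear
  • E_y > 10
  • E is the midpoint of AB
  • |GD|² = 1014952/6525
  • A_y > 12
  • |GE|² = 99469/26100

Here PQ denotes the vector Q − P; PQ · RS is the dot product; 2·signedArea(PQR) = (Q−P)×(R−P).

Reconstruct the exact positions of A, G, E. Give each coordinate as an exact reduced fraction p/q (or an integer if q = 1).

1. A_x = -7944/725  [D, C, A are collinear ∩ FA ⟂ DC]
2. A_y = 9217/725  [D, C, A are collinear ∩ FA ⟂ DC]
   → A = (-7944/725, 9217/725)
3. E_x = -8669/1450  [E is the midpoint of AB]
4. E_y = 7871/725  [E is the midpoint of AB]
   → E = (-8669/1450, 7871/725)
5. G_x = -13019/2175  [2·signedArea(GFE) = -8523/725 ∩ GC · BE = -81877/4350]
6. G_y = 19367/2175  [2·signedArea(GFE) = -8523/725 ∩ GC · BE = -81877/4350]
   → G = (-13019/2175, 19367/2175)

A = (-7944/725, 9217/725)
E = (-8669/1450, 7871/725)
G = (-13019/2175, 19367/2175)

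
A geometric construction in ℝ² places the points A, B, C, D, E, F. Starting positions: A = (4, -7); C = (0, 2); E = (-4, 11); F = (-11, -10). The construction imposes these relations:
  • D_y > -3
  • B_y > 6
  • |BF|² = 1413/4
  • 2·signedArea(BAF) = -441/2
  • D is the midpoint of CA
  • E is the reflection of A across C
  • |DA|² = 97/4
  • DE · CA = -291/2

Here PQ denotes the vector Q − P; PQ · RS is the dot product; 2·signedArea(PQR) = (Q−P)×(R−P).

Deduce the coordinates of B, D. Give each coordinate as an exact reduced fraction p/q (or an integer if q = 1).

1. B_x = -2  [line 3·x + -15·y + 207/2 = 0 ∩ |BF|² = 1413/4]
2. B_y = 13/2  [line 3·x + -15·y + 207/2 = 0 ∩ |BF|² = 1413/4]
   → B = (-2, 13/2)
3. D_x = 2  [D is the midpoint of CA]
4. D_y = -5/2  [D is the midpoint of CA]
   → D = (2, -5/2)

B = (-2, 13/2)
D = (2, -5/2)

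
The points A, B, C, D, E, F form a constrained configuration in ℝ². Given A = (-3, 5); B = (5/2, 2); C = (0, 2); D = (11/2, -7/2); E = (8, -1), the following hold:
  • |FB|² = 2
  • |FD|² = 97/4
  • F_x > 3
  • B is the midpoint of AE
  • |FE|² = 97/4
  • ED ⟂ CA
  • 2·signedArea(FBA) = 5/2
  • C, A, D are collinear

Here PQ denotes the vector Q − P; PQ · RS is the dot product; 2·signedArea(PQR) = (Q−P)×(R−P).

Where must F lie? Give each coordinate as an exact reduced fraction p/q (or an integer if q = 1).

F = (7/2, 1)

1. F_x = 7/2  [line -3·x + -11/2·y + 16 = 0 ∩ |FB|² = 2]
2. F_y = 1  [line -3·x + -11/2·y + 16 = 0 ∩ |FB|² = 2]
   → F = (7/2, 1)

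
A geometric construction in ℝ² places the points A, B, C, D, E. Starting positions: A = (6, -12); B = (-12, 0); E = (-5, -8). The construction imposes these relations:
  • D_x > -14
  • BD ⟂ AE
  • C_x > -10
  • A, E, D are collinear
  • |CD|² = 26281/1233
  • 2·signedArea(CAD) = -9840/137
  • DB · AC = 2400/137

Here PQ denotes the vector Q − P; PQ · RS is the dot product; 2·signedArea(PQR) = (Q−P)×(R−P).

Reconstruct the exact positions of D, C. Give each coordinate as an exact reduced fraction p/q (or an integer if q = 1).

C = (-29/3, -8/3)
D = (-1884/137, -660/137)

1. D_x = -1884/137  [A, E, D are collinear ∩ BD ⟂ AE]
2. D_y = -660/137  [A, E, D are collinear ∩ BD ⟂ AE]
   → D = (-1884/137, -660/137)
3. C_x = -29/3  [line -984/137·x + -2706/137·y + -16728/137 = 0 ∩ |CD|² = 26281/1233]
4. C_y = -8/3  [line -984/137·x + -2706/137·y + -16728/137 = 0 ∩ |CD|² = 26281/1233]
   → C = (-29/3, -8/3)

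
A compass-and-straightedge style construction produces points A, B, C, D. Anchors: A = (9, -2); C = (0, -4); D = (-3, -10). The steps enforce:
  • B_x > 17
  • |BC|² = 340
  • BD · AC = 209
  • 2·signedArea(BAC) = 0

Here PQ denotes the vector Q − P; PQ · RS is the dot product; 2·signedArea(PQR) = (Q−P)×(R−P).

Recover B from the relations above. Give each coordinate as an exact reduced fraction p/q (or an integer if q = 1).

B = (18, 0)

1. B_x = 18  [2·signedArea(BAC) = 0 ∩ BD · AC = 209]
2. B_y = 0  [2·signedArea(BAC) = 0 ∩ BD · AC = 209]
   → B = (18, 0)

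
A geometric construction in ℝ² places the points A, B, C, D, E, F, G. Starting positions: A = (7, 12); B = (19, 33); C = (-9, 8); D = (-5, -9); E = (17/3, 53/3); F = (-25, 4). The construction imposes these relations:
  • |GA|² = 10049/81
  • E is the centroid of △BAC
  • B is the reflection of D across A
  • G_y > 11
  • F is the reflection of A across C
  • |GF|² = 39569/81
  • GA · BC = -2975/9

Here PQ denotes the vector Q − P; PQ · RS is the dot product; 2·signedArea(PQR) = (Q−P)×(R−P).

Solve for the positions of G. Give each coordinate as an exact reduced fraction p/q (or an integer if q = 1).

1. G_x = -37/9  [line 28·x + 25·y + -1489/9 = 0 ∩ |GA|² = 10049/81]
2. G_y = 101/9  [line 28·x + 25·y + -1489/9 = 0 ∩ |GA|² = 10049/81]
   → G = (-37/9, 101/9)

G = (-37/9, 101/9)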